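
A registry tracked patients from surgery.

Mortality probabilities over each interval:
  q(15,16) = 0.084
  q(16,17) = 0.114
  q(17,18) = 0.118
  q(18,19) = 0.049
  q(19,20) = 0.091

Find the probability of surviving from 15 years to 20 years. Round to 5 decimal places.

0.61879

The overall survival probability is (1 − 0.084) × (1 − 0.114) × (1 − 0.118) × (1 − 0.049) × (1 − 0.091).
= 0.916 × 0.886 × 0.882 × 0.951 × 0.909 = 0.618788.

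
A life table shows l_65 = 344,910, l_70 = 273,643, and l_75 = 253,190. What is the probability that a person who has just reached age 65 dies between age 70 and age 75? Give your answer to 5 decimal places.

0.05930

This is the probability of reaching 70 but not 75, conditional on being alive at 65: (l_70 − l_75) / l_65.
= (273,643 − 253,190) / 344,910 = 20,453 / 344,910 = 0.059300.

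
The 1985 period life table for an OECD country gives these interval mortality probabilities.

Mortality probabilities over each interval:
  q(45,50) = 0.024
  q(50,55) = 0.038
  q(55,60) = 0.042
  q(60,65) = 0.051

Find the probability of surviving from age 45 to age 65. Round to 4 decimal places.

0.8536

Survival from 45 to 65 is the product of surviving each interval: (1 − 0.024) × (1 − 0.038) × (1 − 0.042) × (1 − 0.051).
= 0.976 × 0.962 × 0.958 × 0.949 = 0.853604.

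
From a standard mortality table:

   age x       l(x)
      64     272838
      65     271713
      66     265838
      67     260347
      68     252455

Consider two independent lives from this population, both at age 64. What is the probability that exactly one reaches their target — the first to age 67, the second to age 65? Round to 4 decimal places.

0.0495

p₁ = l(67)/l(64) = 260347/272838 = 0.954218; p₂ = l(65)/l(64) = 271713/272838 = 0.995877.
P(exactly one) = p₁(1−p₂) + (1−p₁)p₂ = 0.003934 + 0.045593 = 0.049527.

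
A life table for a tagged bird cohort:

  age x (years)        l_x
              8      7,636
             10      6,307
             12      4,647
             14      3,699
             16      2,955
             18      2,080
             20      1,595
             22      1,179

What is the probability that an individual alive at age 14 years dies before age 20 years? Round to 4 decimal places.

P(die before 20 | alive at 14) = 1 − l_20/l_14 = 1 − 1,595/3,699 = (2,104)/3,699 = 0.568802.

0.5688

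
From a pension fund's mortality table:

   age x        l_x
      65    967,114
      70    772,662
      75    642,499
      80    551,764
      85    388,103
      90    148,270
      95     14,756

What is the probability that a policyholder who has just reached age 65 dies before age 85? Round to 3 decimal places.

P(die before 85 | alive at 65) = 1 − l_85/l_65 = 1 − 388,103/967,114 = (579,011)/967,114 = 0.598700.

0.599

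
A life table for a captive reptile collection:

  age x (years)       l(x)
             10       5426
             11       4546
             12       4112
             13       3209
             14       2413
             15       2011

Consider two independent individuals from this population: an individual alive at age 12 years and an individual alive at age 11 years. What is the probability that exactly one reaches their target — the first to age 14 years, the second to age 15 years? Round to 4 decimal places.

0.5100

p₁ = l(14)/l(12) = 2413/4112 = 0.586819; p₂ = l(15)/l(11) = 2011/4546 = 0.442367.
P(exactly one) = p₁(1−p₂) + (1−p₁)p₂ = 0.327230 + 0.182778 = 0.510007.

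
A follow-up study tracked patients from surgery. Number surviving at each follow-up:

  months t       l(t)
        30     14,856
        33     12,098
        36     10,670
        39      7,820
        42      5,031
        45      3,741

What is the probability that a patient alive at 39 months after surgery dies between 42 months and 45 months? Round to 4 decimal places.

0.1650

This is the probability of reaching 42 but not 45, conditional on being alive at 39: (l(42) − l(45)) / l(39).
= (5,031 − 3,741) / 7,820 = 1,290 / 7,820 = 0.164962.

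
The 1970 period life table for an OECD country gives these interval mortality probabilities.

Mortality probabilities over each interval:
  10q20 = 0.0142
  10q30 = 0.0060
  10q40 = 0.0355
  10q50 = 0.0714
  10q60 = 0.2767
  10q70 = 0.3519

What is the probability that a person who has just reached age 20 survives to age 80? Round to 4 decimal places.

Chaining the interval survival probabilities: (1 − 0.0142) × (1 − 0.0060) × (1 − 0.0355) × (1 − 0.0714) × (1 − 0.2767) × (1 − 0.3519).
= 0.9858 × 0.9940 × 0.9645 × 0.9286 × 0.7233 × 0.6481 = 0.411402.

0.4114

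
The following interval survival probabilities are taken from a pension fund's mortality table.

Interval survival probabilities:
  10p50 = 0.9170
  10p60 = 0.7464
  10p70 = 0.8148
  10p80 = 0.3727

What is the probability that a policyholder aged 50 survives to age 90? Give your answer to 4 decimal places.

The overall survival probability is 0.9170 × 0.7464 × 0.8148 × 0.3727.
= 0.207851.

0.2079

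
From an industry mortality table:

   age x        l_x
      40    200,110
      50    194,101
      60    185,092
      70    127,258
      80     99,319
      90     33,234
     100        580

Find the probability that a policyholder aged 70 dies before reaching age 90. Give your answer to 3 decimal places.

0.739

P(die before 90 | alive at 70) = 1 − l_90/l_70 = 1 − 33,234/127,258 = (94,024)/127,258 = 0.738845.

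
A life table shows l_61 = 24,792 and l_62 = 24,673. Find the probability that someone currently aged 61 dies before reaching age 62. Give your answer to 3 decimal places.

P(die before 62 | alive at 61) = 1 − l_62/l_61 = 1 − 24,673/24,792 = (119)/24,792 = 0.004800.

0.005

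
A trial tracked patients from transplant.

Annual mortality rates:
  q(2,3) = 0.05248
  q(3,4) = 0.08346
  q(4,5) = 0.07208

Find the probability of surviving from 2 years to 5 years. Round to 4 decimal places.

The overall survival probability is (1 − 0.05248) × (1 − 0.08346) × (1 − 0.07208).
= 0.94752 × 0.91654 × 0.92792 = 0.805843.

0.8058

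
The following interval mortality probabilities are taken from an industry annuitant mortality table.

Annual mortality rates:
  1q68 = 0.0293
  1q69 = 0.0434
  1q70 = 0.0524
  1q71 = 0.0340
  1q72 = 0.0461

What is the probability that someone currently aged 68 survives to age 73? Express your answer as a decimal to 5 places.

Chaining the interval survival probabilities: (1 − 0.0293) × (1 − 0.0434) × (1 − 0.0524) × (1 − 0.0340) × (1 − 0.0461).
= 0.9707 × 0.9566 × 0.9476 × 0.9660 × 0.9539 = 0.810812.

0.81081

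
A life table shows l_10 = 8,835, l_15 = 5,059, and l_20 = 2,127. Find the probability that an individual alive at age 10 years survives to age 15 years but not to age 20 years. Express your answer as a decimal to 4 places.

This is the probability of reaching 15 but not 20, conditional on being alive at 10: (l_15 − l_20) / l_10.
= (5,059 − 2,127) / 8,835 = 2,932 / 8,835 = 0.331862.

0.3319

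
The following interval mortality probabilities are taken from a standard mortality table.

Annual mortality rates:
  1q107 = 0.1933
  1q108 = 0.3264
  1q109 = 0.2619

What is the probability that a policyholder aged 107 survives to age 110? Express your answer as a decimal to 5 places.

The overall survival probability is (1 − 0.1933) × (1 − 0.3264) × (1 − 0.2619).
= 0.8067 × 0.6736 × 0.7381 = 0.401078.

0.40108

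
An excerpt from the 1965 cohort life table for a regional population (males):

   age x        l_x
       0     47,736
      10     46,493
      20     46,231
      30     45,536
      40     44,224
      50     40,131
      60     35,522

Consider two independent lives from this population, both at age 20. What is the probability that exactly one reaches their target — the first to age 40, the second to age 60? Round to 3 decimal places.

p₁ = l_40/l_20 = 44,224/46,231 = 0.956588; p₂ = l_60/l_20 = 35,522/46,231 = 0.768359.
P(exactly one) = p₁(1−p₂) + (1−p₁)p₂ = 0.221585 + 0.033356 = 0.254941.

0.255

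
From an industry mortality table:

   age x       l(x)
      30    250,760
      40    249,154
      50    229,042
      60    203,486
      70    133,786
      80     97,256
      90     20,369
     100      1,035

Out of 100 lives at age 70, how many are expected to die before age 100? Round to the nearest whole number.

The relevant probability is 1 − 1,035/133,786 = 0.992264.
Expected number = 100 × 0.992264 = 99.

99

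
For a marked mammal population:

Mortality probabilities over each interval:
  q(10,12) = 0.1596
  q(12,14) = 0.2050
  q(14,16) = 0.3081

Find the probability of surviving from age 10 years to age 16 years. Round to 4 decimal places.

The overall survival probability is (1 − 0.1596) × (1 − 0.2050) × (1 − 0.3081).
= 0.8404 × 0.7950 × 0.6919 = 0.462271.

0.4623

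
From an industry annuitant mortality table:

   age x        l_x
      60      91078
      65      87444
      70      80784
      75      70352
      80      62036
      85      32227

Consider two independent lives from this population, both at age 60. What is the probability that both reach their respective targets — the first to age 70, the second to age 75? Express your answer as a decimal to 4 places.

p₁ = l_70/l_60 = 80784/91078 = 0.886976; p₂ = l_75/l_60 = 70352/91078 = 0.772437.
P(both) = p₁ × p₂ = 0.886976 × 0.772437 = 0.685133.

0.6851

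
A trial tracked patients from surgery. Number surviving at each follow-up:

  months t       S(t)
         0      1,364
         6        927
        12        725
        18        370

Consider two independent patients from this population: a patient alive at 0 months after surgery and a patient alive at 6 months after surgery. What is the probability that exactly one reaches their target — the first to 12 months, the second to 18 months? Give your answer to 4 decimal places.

0.5064

p₁ = S(12)/S(0) = 725/1,364 = 0.531525; p₂ = S(18)/S(6) = 370/927 = 0.399137.
P(exactly one) = p₁(1−p₂) + (1−p₁)p₂ = 0.319374 + 0.186986 = 0.506359.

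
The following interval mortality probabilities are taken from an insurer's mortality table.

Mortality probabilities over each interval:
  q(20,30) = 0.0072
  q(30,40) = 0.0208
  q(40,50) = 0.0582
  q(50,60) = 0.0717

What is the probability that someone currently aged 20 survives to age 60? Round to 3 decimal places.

Survival from 20 to 60 is the product of surviving each interval: (1 − 0.0072) × (1 − 0.0208) × (1 − 0.0582) × (1 − 0.0717).
= 0.9928 × 0.9792 × 0.9418 × 0.9283 = 0.849924.

0.850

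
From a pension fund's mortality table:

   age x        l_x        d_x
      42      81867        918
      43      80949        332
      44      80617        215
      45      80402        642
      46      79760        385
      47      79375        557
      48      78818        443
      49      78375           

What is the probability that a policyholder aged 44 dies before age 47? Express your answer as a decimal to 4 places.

0.0154

P(die before 47 | alive at 44) = 1 − l_47/l_44 = 1 − 79375/80617 = (1242)/80617 = 0.015406.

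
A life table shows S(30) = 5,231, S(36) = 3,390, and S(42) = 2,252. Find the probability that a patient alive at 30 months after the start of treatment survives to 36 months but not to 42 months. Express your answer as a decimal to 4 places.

This is the probability of reaching 36 but not 42, conditional on being alive at 30: (S(36) − S(42)) / S(30).
= (3,390 − 2,252) / 5,231 = 1,138 / 5,231 = 0.217549.

0.2175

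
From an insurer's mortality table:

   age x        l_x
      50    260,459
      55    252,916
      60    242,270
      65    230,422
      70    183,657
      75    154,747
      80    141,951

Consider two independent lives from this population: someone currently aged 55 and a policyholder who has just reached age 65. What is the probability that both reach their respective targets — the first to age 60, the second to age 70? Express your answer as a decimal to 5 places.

0.76350

p₁ = l_60/l_55 = 242,270/252,916 = 0.957907; p₂ = l_70/l_65 = 183,657/230,422 = 0.797046.
P(both) = p₁ × p₂ = 0.957907 × 0.797046 = 0.763496.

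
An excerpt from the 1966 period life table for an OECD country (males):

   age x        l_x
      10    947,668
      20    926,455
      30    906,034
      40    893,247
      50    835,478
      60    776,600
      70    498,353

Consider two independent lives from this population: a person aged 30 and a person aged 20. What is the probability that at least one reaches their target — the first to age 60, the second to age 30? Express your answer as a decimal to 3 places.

0.997

p₁ = l_60/l_30 = 776,600/906,034 = 0.857142; p₂ = l_30/l_20 = 906,034/926,455 = 0.977958.
P(at least one) = 1 − (1−p₁)(1−p₂) = 1 − 0.142858 × 0.022042 = 0.996851.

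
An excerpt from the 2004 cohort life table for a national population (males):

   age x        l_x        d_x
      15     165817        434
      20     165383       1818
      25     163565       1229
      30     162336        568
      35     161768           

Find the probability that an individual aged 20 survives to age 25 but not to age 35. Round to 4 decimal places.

We want 5|10q20 = (l_25 − l_35)/l_20.
This is the probability of reaching 25 but not 35, conditional on being alive at 20: (l_25 − l_35) / l_20.
= (163565 − 161768) / 165383 = 1797 / 165383 = 0.010866.

0.0109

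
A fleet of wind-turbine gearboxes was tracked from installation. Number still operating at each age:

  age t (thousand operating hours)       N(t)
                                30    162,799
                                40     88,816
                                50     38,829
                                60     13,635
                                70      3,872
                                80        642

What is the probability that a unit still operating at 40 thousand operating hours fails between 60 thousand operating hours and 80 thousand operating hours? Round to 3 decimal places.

0.146

This is the probability of reaching 60 but not 80, conditional on being operational at 40: (N(60) − N(80)) / N(40).
= (13,635 − 642) / 88,816 = 12,993 / 88,816 = 0.146291.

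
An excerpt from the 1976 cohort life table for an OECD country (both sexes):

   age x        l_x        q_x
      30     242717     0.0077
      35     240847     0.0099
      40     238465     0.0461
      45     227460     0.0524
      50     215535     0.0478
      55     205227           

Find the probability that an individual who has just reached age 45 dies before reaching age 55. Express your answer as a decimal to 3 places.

P(die before 55 | alive at 45) = 1 − l_55/l_45 = 1 − 205227/227460 = (22233)/227460 = 0.097745.

0.098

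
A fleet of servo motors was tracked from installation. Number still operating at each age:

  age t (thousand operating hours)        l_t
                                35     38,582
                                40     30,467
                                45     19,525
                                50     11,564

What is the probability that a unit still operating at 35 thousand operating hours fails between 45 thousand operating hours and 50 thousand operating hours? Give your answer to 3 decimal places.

0.206

This is the probability of reaching 45 but not 50, conditional on being operational at 35: (l_45 − l_50) / l_35.
= (19,525 − 11,564) / 38,582 = 7,961 / 38,582 = 0.206340.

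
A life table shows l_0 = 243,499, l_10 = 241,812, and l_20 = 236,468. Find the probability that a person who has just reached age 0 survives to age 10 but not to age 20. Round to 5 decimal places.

0.02195

We want 10|10q0 = (l_10 − l_20)/l_0.
This is the probability of reaching 10 but not 20, conditional on being alive at 0: (l_10 − l_20) / l_0.
= (241,812 − 236,468) / 243,499 = 5,344 / 243,499 = 0.021947.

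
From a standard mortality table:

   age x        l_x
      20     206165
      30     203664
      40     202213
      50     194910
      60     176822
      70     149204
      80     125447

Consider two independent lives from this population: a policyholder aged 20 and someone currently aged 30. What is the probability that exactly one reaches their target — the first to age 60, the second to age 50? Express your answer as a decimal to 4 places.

p₁ = l_60/l_20 = 176822/206165 = 0.857672; p₂ = l_50/l_30 = 194910/203664 = 0.957017.
P(exactly one) = p₁(1−p₂) + (1−p₁)p₂ = 0.036865 + 0.136210 = 0.173076.

0.1731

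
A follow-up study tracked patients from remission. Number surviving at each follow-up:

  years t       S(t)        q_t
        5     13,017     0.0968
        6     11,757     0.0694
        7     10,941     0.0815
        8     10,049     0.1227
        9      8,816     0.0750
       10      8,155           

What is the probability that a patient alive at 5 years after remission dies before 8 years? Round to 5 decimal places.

0.22801

P(die before 8 | alive at 5) = 1 − S(8)/S(5) = 1 − 10,049/13,017 = (2,968)/13,017 = 0.228010.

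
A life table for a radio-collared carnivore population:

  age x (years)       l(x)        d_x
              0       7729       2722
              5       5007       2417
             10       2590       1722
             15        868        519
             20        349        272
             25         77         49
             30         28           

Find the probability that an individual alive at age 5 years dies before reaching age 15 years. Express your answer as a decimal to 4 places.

P(die before 15 | alive at 5) = 1 − l(15)/l(5) = 1 − 868/5007 = (4139)/5007 = 0.826643.

0.8266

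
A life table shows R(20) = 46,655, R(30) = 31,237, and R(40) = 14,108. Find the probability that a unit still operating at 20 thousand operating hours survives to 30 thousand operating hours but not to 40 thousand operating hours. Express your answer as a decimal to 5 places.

This is the probability of reaching 30 but not 40, conditional on being operational at 20: (R(30) − R(40)) / R(20).
= (31,237 − 14,108) / 46,655 = 17,129 / 46,655 = 0.367142.

0.36714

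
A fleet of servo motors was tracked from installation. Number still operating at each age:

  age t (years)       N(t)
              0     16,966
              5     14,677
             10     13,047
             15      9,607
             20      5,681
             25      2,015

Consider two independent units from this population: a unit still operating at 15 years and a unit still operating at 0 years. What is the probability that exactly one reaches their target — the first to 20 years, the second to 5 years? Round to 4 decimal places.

p₁ = N(20)/N(15) = 5,681/9,607 = 0.591340; p₂ = N(5)/N(0) = 14,677/16,966 = 0.865083.
P(exactly one) = p₁(1−p₂) + (1−p₁)p₂ = 0.079782 + 0.353525 = 0.433307.

0.4333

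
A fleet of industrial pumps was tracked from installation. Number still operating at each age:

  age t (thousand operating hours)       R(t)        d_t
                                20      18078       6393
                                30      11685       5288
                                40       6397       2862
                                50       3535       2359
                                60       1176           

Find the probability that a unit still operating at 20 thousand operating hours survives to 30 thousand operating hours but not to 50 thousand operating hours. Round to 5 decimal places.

0.45082

This is the probability of reaching 30 but not 50, conditional on being operational at 20: (R(30) − R(50)) / R(20).
= (11685 − 3535) / 18078 = 8150 / 18078 = 0.450824.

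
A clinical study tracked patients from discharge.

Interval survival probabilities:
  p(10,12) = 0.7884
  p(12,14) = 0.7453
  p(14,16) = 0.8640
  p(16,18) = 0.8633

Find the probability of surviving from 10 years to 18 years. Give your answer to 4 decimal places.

The overall survival probability is 0.7884 × 0.7453 × 0.8640 × 0.8633.
= 0.438282.

0.4383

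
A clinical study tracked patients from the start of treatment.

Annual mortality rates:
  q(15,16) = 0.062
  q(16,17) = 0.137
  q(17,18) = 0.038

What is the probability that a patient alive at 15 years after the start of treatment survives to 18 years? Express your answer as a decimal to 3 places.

0.779

Survival from 15 to 18 is the product of surviving each interval: (1 − 0.062) × (1 − 0.137) × (1 − 0.038).
= 0.938 × 0.863 × 0.962 = 0.778733.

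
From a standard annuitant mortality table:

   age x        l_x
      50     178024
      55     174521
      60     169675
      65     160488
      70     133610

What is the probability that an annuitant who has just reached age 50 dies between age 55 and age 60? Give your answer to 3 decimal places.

0.027

We want 5|5q50 = (l_55 − l_60)/l_50.
This is the probability of reaching 55 but not 60, conditional on being alive at 50: (l_55 − l_60) / l_50.
= (174521 − 169675) / 178024 = 4846 / 178024 = 0.027221.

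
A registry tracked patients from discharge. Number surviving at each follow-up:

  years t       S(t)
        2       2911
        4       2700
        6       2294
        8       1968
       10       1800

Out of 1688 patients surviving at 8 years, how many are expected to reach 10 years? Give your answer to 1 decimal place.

1543.9

The relevant probability is 1800/1968 = 0.914634.
Expected number = 1688 × 0.914634 = 1543.9.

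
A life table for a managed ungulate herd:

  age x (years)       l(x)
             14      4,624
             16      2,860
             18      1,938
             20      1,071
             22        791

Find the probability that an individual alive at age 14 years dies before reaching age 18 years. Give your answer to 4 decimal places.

P(die before 18 | alive at 14) = 1 − l(18)/l(14) = 1 − 1,938/4,624 = (2,686)/4,624 = 0.580882.

0.5809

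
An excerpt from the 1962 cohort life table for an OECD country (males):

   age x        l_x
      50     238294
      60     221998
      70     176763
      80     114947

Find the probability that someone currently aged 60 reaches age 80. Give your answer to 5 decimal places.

0.51778

The conditional survival probability is l_80/l_60 = 114947/221998 = 0.517784.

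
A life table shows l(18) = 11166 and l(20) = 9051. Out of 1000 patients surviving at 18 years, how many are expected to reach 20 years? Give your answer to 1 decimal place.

The relevant probability is 9051/11166 = 0.810586.
Expected number = 1000 × 0.810586 = 810.6.

810.6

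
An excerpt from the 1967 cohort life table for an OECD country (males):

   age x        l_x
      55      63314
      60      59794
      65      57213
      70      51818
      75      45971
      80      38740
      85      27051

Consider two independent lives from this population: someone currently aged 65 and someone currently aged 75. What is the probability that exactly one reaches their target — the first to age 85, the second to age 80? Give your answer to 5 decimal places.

0.51863

p₁ = l_85/l_65 = 27051/57213 = 0.472812; p₂ = l_80/l_75 = 38740/45971 = 0.842705.
P(exactly one) = p₁(1−p₂) + (1−p₁)p₂ = 0.074371 + 0.444264 = 0.518635.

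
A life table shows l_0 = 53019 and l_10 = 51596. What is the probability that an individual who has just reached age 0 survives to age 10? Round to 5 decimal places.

0.97316

We want 10p0 = l_10/l_0.
The conditional survival probability is l_10/l_0 = 51596/53019 = 0.973161.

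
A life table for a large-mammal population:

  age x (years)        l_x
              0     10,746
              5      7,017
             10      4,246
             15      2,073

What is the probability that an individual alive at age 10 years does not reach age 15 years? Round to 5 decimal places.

P(die before 15 | alive at 10) = 1 − l_15/l_10 = 1 − 2,073/4,246 = (2,173)/4,246 = 0.511776.

0.51178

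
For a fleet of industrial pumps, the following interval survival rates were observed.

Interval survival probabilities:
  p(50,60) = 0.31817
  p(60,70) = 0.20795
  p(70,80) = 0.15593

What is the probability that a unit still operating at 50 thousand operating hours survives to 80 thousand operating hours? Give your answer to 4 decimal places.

Chaining the interval survival probabilities: 0.31817 × 0.20795 × 0.15593.
= 0.010317.

0.0103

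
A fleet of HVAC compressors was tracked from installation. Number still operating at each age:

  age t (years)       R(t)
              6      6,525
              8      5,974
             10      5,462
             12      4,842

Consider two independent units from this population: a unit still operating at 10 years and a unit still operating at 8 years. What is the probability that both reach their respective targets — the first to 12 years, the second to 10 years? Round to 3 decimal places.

p₁ = R(12)/R(10) = 4,842/5,462 = 0.886488; p₂ = R(10)/R(8) = 5,462/5,974 = 0.914295.
P(both) = p₁ × p₂ = 0.886488 × 0.914295 = 0.810512.

0.811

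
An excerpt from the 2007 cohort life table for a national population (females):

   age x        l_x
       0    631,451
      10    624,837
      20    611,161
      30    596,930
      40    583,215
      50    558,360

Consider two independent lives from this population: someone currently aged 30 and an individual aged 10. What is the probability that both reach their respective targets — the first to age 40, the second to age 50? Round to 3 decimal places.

p₁ = l_40/l_30 = 583,215/596,930 = 0.977024; p₂ = l_50/l_10 = 558,360/624,837 = 0.893609.
P(both) = p₁ × p₂ = 0.977024 × 0.893609 = 0.873077.

0.873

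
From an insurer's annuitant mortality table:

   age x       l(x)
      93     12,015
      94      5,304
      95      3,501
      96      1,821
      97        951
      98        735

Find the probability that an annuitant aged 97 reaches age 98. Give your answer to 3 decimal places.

0.773

The conditional survival probability is l(98)/l(97) = 735/951 = 0.772871.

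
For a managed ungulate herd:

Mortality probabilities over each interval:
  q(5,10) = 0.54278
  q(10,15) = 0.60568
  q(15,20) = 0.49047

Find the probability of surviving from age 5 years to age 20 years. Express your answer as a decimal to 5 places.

Chaining the interval survival probabilities: (1 − 0.54278) × (1 − 0.60568) × (1 − 0.49047).
= 0.45722 × 0.39432 × 0.50953 = 0.091864.

0.09186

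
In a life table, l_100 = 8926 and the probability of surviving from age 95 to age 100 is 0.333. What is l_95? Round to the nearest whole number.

26805

l_95 = l_100 / p = 8926 / 0.333 = 26805.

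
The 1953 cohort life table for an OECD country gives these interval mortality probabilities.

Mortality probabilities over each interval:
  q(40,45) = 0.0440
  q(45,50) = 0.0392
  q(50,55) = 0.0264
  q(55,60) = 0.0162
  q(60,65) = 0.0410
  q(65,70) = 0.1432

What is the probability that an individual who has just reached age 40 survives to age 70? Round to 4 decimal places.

0.7229

P(survive 40→70) = (1 − 0.0440) × (1 − 0.0392) × (1 − 0.0264) × (1 − 0.0162) × (1 − 0.0410) × (1 − 0.1432).
= 0.9560 × 0.9608 × 0.9736 × 0.9838 × 0.9590 × 0.8568 = 0.722897.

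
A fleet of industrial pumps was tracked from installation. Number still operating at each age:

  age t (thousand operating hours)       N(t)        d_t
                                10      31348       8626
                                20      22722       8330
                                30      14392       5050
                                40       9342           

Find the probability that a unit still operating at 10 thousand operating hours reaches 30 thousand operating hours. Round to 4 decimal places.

The conditional survival probability is N(30)/N(10) = 14392/31348 = 0.459104.

0.4591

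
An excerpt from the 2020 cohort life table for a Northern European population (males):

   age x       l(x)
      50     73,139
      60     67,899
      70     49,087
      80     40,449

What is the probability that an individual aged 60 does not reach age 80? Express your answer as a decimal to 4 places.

P(die before 80 | alive at 60) = 1 − l(80)/l(60) = 1 − 40,449/67,899 = (27,450)/67,899 = 0.404277.

0.4043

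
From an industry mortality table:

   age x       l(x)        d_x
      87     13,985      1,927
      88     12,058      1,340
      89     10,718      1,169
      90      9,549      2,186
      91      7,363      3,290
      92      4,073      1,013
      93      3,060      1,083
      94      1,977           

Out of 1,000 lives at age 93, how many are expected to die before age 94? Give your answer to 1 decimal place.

The relevant probability is 1 − 1,977/3,060 = 0.353922.
Expected number = 1,000 × 0.353922 = 353.9.

353.9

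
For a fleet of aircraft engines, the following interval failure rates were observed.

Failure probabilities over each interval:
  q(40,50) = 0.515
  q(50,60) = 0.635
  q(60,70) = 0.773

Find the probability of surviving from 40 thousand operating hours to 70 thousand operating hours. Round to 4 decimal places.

0.0402

P(survive 40→70) = (1 − 0.515) × (1 − 0.635) × (1 − 0.773).
= 0.485 × 0.365 × 0.227 = 0.040185.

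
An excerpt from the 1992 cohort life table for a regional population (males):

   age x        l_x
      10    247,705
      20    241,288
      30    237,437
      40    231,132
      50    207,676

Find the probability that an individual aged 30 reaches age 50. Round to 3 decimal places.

0.875

We want 20p30 = l_50/l_30.
The conditional survival probability is l_50/l_30 = 207,676/237,437 = 0.874657.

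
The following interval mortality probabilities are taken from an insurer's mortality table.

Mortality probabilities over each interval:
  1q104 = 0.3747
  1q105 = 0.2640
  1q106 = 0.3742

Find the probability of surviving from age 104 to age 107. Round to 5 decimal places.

3p104 = (1 − 0.3747) × (1 − 0.2640) × (1 − 0.3742).
= 0.6253 × 0.7360 × 0.6258 = 0.288006.

0.28801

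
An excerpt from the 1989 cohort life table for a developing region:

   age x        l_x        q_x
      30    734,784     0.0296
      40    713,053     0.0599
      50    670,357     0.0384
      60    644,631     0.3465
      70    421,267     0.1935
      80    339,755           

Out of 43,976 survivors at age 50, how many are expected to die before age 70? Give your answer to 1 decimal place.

The relevant probability is 1 − 421,267/670,357 = 0.371578.
Expected number = 43,976 × 0.371578 = 16340.5.

16340.5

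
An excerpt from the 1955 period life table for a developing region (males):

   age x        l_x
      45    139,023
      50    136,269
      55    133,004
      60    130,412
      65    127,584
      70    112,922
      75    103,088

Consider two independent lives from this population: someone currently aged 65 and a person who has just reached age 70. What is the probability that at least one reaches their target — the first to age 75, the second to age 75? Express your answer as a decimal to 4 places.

p₁ = l_75/l_65 = 103,088/127,584 = 0.808001; p₂ = l_75/l_70 = 103,088/112,922 = 0.912913.
P(at least one) = 1 − (1−p₁)(1−p₂) = 1 − 0.191999 × 0.087087 = 0.983279.

0.9833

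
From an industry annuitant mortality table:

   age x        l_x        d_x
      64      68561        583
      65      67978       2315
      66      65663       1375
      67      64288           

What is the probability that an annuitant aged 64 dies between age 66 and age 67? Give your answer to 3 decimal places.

0.020

This is the probability of reaching 66 but not 67, conditional on being alive at 64: (l_66 − l_67) / l_64.
= (65663 − 64288) / 68561 = 1375 / 68561 = 0.020055.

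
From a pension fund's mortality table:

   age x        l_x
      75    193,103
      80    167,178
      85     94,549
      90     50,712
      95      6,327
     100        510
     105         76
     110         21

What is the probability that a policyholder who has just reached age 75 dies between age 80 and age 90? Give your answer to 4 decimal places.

We want 5|10q75 = (l_80 − l_90)/l_75.
This is the probability of reaching 80 but not 90, conditional on being alive at 75: (l_80 − l_90) / l_75.
= (167,178 − 50,712) / 193,103 = 116,466 / 193,103 = 0.603129.

0.6031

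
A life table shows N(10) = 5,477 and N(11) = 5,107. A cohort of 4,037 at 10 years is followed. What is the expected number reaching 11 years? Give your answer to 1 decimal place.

The relevant probability is 5,107/5,477 = 0.932445.
Expected number = 4,037 × 0.932445 = 3764.3.

3764.3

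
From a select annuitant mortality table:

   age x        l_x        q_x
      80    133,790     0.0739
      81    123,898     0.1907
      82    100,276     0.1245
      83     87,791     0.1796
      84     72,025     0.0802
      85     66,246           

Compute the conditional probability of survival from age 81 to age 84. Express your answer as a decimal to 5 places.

The conditional survival probability is l_84/l_81 = 72,025/123,898 = 0.581325.

0.58132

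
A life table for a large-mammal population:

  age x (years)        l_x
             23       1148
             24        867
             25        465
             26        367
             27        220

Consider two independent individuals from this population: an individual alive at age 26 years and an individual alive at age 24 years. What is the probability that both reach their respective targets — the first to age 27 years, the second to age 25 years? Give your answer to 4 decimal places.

0.3215

p₁ = l_27/l_26 = 220/367 = 0.599455; p₂ = l_25/l_24 = 465/867 = 0.536332.
P(both) = p₁ × p₂ = 0.599455 × 0.536332 = 0.321507.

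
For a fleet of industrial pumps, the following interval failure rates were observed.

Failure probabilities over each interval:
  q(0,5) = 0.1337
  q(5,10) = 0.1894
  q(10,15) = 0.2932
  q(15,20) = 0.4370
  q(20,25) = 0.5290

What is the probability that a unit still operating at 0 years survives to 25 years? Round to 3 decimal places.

0.132

P(survive 0→25) = (1 − 0.1337) × (1 − 0.1894) × (1 − 0.2932) × (1 − 0.4370) × (1 − 0.5290).
= 0.8663 × 0.8106 × 0.7068 × 0.5630 × 0.4710 = 0.131614.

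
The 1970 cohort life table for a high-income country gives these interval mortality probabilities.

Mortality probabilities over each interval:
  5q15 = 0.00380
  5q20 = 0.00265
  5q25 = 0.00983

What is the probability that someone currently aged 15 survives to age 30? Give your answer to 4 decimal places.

0.9838

Chaining the interval survival probabilities: (1 − 0.00380) × (1 − 0.00265) × (1 − 0.00983).
= 0.99620 × 0.99735 × 0.99017 = 0.983793.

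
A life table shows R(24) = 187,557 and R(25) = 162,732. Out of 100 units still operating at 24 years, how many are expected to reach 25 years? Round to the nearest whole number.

The relevant probability is 162,732/187,557 = 0.867640.
Expected number = 100 × 0.867640 = 87.

87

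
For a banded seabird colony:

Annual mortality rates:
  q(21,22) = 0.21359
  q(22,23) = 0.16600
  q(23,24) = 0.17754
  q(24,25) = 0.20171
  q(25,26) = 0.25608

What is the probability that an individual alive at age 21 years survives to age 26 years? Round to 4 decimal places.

Chaining the interval survival probabilities: (1 − 0.21359) × (1 − 0.16600) × (1 − 0.17754) × (1 − 0.20171) × (1 − 0.25608).
= 0.78641 × 0.83400 × 0.82246 × 0.79829 × 0.74392 = 0.320344.

0.3203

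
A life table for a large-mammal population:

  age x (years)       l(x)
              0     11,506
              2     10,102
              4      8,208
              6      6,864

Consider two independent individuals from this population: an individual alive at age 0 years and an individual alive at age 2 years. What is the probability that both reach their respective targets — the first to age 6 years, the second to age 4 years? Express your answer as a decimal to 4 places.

0.4847

p₁ = l(6)/l(0) = 6,864/11,506 = 0.596558; p₂ = l(4)/l(2) = 8,208/10,102 = 0.812512.
P(both) = p₁ × p₂ = 0.596558 × 0.812512 = 0.484711.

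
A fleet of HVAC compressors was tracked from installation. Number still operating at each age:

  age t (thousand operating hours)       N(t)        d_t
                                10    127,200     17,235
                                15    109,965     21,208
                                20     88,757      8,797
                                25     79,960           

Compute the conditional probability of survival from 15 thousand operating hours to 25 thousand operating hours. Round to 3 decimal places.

The conditional survival probability is N(25)/N(15) = 79,960/109,965 = 0.727140.

0.727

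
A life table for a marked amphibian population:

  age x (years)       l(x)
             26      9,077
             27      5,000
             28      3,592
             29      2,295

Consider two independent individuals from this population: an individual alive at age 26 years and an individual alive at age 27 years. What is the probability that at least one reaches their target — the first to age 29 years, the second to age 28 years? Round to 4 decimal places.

p₁ = l(29)/l(26) = 2,295/9,077 = 0.252837; p₂ = l(28)/l(27) = 3,592/5,000 = 0.718400.
P(at least one) = 1 − (1−p₁)(1−p₂) = 1 − 0.747163 × 0.281600 = 0.789599.

0.7896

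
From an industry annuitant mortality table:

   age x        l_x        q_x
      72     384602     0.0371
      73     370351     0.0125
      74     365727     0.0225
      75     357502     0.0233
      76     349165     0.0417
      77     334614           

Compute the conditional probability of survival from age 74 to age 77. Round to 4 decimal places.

0.9149

We want 3p74 = l_77/l_74.
The conditional survival probability is l_77/l_74 = 334614/365727 = 0.914928.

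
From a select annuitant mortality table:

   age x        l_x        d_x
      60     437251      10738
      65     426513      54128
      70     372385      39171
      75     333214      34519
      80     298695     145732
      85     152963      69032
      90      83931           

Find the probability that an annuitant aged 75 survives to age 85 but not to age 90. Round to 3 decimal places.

This is the probability of reaching 85 but not 90, conditional on being alive at 75: (l_85 − l_90) / l_75.
= (152963 − 83931) / 333214 = 69032 / 333214 = 0.207170.

0.207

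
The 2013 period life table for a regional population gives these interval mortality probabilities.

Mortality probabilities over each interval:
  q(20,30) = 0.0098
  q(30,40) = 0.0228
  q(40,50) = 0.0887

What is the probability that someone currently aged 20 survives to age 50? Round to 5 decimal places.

Chaining the interval survival probabilities: (1 − 0.0098) × (1 − 0.0228) × (1 − 0.0887).
= 0.9902 × 0.9772 × 0.9113 = 0.881795.

0.88180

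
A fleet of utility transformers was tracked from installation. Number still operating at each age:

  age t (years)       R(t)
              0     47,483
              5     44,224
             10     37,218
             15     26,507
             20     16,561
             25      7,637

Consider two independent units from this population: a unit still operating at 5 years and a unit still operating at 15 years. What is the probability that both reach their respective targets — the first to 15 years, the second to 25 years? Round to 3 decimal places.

0.173

p₁ = R(15)/R(5) = 26,507/44,224 = 0.599380; p₂ = R(25)/R(15) = 7,637/26,507 = 0.288113.
P(both) = p₁ × p₂ = 0.599380 × 0.288113 = 0.172689.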